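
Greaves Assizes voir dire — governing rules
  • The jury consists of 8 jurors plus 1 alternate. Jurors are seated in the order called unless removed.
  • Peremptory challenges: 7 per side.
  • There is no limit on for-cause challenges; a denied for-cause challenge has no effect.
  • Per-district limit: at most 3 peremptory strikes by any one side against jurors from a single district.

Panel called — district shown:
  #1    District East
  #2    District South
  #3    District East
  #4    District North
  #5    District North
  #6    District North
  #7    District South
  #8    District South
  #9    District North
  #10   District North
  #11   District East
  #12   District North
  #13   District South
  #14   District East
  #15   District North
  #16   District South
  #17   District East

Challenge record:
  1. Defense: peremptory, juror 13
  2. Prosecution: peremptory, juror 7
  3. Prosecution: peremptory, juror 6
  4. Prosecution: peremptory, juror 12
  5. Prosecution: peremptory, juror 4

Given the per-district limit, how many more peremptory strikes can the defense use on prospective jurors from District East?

Defense peremptories so far: #13 — 1 of 7 used, 6 left overall.
Against District East: none yet — per-district cap 3 leaves 3.
Binding limit: min(6, 3) = 3.

3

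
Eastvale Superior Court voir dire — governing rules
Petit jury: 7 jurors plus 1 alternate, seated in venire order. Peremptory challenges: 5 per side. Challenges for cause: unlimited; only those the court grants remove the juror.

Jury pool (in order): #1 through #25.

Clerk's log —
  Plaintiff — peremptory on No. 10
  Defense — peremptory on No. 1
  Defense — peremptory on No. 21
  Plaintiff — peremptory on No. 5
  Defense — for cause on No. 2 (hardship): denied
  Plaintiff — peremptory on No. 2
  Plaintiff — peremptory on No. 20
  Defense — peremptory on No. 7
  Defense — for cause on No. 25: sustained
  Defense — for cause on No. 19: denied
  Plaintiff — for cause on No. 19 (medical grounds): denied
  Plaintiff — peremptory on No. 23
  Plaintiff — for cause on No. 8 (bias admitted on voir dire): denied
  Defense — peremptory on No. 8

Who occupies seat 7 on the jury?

Removed: #1, #2, #5, #7, #8, #10, #20, #21, #23, #25. (#19 stays — for-cause denied.)
Seating in order: seats 1–7 → #3, #4, #6, #9, #11, #12, #13; alternates → #14.
So seat 7 is #13.

13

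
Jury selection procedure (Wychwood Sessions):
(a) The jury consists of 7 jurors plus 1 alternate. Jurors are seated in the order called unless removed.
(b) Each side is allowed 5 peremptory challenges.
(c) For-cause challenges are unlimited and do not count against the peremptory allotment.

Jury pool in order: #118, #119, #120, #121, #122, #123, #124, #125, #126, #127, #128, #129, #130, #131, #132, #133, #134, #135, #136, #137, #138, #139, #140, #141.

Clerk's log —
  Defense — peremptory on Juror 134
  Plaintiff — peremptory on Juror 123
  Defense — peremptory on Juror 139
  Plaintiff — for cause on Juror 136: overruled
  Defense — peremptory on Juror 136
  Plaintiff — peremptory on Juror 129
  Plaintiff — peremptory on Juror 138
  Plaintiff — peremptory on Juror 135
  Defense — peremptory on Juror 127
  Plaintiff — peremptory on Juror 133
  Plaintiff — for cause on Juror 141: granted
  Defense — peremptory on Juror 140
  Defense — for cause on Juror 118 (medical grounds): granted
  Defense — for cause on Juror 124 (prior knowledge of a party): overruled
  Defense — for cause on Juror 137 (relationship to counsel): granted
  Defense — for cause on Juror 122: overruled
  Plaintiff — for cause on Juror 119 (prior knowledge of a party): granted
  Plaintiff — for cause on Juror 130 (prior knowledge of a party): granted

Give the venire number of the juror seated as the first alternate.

Removed: #118, #119, #123, #127, #129, #130, #133, #134, #135, #136, #137, #138, #139, #140, #141. (#122, #124 stay — for-cause denied.)
Seating in order: seats 1–7 → #120, #121, #122, #124, #125, #126, #128; alternates → #131.
So alternate 1 is #131.

131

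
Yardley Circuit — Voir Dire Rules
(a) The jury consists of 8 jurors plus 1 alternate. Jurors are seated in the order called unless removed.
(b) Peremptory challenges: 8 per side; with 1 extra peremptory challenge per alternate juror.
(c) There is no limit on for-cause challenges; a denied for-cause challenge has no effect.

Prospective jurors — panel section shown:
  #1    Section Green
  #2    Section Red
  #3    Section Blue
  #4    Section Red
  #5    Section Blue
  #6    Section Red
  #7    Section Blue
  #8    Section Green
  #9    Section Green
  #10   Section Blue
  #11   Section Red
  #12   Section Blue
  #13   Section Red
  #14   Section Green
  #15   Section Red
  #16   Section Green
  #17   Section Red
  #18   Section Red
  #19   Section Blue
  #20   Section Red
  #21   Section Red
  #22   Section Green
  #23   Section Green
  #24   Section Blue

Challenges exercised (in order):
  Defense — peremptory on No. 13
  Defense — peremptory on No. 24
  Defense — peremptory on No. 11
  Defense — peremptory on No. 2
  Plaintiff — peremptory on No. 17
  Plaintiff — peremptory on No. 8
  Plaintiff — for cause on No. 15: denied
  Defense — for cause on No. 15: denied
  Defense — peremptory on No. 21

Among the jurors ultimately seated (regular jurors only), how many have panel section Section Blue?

4

Removed: #2, #8, #11, #13, #17, #21, #24.
Seated jurors 1–8: #1, #3, #4, #5, #6, #7, #9, #10 (alternates #12 not counted).
Of those, in Section Blue: #3, #5, #7, #10 → 4.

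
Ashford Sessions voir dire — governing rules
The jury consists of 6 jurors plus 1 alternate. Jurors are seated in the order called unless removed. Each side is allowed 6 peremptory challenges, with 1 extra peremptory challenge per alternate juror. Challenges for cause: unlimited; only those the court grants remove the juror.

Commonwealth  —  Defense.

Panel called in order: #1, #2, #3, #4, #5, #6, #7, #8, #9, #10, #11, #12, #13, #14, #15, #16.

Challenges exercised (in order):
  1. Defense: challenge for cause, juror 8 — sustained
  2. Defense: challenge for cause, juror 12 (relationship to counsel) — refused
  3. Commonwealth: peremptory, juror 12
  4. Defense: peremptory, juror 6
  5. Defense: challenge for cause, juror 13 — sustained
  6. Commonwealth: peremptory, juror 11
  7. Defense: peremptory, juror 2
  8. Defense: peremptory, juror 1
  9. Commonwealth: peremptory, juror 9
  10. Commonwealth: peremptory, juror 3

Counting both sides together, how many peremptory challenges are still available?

Commonwealth allotment: 6 base + 1 × 1 alternate = 7. Defense allotment: 6 base + 1 × 1 alternate = 7.
Commonwealth peremptories used: #12, #11, #9, #3 — 4.
Defense peremptories used: #6, #2, #1 — 3 (for-cause on #8, #12, #13 don't count).
Remaining: (7 − 4) + (7 − 3) = 7.

7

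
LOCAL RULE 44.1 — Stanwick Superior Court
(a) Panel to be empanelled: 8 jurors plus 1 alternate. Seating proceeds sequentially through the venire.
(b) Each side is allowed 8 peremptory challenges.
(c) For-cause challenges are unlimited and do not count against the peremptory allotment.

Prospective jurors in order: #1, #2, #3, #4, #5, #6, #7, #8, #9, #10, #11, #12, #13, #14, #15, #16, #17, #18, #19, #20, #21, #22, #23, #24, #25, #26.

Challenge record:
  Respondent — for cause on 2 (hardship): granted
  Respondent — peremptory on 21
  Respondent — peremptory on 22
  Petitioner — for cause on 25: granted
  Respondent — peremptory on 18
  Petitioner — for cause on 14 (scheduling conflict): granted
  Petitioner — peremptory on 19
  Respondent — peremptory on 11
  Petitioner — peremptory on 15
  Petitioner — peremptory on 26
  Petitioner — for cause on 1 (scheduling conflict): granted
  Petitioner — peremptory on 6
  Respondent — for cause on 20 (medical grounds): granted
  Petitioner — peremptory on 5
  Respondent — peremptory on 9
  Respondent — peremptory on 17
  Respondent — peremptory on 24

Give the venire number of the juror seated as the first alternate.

Removed: #1, #2, #5, #6, #9, #11, #14, #15, #17, #18, #19, #20, #21, #22, #24, #25, #26.
Filling seats in venire order through position 9: #3, #4, #7, #8, #10, #12, #13, #16, #23.
So alternate 1 is #23.

23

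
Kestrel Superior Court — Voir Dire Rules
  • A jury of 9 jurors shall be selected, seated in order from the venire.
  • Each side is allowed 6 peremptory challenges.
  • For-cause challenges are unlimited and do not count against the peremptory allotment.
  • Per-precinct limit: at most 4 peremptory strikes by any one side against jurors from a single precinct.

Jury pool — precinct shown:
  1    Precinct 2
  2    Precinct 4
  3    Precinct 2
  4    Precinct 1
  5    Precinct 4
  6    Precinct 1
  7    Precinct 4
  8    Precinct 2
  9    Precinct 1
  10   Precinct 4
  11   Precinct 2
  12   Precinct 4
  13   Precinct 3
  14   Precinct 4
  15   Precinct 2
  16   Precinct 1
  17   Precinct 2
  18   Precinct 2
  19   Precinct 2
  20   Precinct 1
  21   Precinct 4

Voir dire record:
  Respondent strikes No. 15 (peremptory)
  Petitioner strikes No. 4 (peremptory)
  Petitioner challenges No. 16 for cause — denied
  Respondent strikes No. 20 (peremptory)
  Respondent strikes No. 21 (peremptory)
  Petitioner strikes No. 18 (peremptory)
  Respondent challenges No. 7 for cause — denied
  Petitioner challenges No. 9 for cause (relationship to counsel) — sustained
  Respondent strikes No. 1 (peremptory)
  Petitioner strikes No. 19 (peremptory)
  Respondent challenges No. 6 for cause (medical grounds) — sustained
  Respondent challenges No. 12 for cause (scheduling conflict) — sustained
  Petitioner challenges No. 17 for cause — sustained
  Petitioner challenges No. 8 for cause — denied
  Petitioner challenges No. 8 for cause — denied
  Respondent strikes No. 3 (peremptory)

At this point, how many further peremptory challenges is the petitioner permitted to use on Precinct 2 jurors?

Petitioner peremptories so far: #4, #18, #19 — 3 of 6 used, 3 left overall.
Against Precinct 2: #18, #19 — 2 used; per-precinct cap 4 leaves 2.
Binding limit: min(3, 2) = 2.

2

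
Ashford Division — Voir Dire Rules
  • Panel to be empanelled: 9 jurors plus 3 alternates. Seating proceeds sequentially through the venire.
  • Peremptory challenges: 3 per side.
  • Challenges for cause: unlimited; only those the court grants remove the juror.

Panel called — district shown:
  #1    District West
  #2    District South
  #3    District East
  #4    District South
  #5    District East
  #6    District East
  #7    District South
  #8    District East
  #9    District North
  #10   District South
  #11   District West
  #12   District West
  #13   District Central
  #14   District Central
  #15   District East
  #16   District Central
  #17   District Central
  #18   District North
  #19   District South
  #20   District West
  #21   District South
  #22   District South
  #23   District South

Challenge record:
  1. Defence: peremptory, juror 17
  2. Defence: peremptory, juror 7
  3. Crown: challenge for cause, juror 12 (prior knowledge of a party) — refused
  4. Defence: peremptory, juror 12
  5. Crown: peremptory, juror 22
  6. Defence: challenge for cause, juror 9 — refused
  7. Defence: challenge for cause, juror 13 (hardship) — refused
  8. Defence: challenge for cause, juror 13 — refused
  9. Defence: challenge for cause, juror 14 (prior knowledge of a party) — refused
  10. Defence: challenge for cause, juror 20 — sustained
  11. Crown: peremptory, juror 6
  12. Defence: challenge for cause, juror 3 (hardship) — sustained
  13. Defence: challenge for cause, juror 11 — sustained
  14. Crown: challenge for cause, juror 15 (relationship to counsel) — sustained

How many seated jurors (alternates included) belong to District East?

Removed: #3, #6, #7, #11, #12, #15, #17, #20, #22.
Seated (12 incl. alternates): #1, #2, #4, #5, #8, #9, #10, #13, #14, #16, #18, #19.
Of those, in District East: #5, #8 → 2.

2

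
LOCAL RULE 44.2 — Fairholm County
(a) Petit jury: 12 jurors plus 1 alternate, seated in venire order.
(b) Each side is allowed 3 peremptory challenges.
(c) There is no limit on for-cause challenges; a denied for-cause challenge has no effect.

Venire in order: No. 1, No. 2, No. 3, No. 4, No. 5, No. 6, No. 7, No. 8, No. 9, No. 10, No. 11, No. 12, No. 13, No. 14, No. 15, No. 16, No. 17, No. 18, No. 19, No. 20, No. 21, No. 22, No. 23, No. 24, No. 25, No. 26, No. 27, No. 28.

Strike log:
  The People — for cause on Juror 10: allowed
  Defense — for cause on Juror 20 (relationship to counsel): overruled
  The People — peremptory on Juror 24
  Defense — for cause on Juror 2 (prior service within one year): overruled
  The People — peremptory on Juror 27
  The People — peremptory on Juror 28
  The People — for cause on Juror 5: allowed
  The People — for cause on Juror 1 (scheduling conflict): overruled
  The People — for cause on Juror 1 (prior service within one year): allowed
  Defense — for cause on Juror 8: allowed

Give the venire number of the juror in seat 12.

16

Removed: #1, #5, #8, #10, #24, #27, #28. (#2, #20 stay — for-cause denied.)
Seating in order: seats 1–12 → #2, #3, #4, #6, #7, #9, #11, #12, #13, #14, #15, #16; alternates → #17.
So seat 12 is #16.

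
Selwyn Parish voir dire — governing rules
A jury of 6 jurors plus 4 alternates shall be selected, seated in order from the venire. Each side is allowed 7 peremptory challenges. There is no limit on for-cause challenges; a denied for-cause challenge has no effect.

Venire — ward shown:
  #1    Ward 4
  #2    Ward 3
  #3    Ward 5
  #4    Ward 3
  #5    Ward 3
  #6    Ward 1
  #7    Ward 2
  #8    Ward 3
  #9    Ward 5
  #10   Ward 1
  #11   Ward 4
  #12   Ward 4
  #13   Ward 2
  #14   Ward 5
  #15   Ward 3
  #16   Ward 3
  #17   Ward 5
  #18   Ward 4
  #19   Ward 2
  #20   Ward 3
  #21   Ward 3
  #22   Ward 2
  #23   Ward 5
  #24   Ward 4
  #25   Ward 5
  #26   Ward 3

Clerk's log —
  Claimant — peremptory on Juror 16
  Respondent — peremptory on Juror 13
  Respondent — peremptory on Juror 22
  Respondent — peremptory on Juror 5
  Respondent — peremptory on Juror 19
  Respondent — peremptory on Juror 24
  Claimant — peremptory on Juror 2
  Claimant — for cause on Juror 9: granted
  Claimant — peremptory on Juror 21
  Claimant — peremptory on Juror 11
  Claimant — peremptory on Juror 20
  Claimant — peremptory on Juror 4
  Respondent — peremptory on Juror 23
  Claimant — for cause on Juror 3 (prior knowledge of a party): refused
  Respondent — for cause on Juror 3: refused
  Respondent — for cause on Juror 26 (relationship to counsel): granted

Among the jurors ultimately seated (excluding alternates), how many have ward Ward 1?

Removed: #2, #4, #5, #9, #11, #13, #16, #19, #20, #21, #22, #23, #24, #26.
Seated jurors 1–6: #1, #3, #6, #7, #8, #10 (alternates #12, #14, #15, #17 not counted).
Of those, in Ward 1: #6, #10 → 2.

2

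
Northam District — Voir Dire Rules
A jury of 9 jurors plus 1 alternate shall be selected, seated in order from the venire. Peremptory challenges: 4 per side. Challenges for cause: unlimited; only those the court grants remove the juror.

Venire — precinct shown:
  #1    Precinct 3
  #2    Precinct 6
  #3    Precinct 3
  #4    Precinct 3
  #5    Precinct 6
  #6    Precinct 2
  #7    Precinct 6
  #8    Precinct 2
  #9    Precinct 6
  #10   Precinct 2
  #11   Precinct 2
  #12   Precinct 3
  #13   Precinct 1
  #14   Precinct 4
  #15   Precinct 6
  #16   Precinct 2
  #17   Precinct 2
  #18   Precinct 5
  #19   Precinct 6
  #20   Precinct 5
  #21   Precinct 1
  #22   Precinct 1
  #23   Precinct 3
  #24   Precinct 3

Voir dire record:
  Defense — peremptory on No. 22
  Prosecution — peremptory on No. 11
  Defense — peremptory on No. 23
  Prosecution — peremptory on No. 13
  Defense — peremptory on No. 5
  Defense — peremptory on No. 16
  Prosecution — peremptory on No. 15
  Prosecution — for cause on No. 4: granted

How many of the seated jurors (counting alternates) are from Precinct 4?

1

Removed: #4, #5, #11, #13, #15, #16, #22, #23.
Seated (10 incl. alternates): #1, #2, #3, #6, #7, #8, #9, #10, #12, #14.
Of those, in Precinct 4: #14 → 1.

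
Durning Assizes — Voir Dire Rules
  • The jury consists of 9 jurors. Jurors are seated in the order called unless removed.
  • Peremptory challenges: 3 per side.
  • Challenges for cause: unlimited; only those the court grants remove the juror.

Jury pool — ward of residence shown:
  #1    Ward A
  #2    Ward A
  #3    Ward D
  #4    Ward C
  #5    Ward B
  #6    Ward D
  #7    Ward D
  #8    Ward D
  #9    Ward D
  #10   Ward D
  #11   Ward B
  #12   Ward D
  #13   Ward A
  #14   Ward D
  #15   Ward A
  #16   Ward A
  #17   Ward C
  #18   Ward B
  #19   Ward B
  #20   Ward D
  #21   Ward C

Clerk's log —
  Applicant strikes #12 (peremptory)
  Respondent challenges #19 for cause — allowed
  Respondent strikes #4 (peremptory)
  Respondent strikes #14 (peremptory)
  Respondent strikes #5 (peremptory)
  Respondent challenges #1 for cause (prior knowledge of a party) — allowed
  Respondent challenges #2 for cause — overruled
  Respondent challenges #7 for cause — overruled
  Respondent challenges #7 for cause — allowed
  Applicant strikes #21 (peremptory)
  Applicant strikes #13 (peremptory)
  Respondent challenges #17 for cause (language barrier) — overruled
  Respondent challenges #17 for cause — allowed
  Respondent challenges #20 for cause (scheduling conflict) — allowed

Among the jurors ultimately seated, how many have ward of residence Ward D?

5

Removed: #1, #4, #5, #7, #12, #13, #14, #17, #19, #20, #21.
Seated jurors 1–9: #2, #3, #6, #8, #9, #10, #11, #15, #16.
Of those, in Ward D: #3, #6, #8, #9, #10 → 5.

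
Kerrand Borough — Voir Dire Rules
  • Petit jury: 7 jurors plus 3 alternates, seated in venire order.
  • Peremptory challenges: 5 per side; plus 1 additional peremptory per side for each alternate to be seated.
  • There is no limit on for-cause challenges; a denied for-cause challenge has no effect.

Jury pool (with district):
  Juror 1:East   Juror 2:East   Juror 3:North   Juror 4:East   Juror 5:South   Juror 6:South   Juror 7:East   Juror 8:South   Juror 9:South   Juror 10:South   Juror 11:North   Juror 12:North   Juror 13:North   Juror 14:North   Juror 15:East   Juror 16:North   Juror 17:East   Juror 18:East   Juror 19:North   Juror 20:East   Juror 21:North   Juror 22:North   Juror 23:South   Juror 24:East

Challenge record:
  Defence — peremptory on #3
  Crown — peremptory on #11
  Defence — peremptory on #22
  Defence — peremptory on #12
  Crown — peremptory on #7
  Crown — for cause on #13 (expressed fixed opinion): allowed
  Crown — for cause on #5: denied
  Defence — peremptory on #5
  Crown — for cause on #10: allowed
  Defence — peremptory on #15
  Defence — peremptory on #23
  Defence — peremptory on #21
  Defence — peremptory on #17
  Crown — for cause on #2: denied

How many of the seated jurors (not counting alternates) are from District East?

3

Removed: #3, #5, #7, #10, #11, #12, #13, #15, #17, #21, #22, #23.
Seated jurors 1–7: #1, #2, #4, #6, #8, #9, #14 (alternates #16, #18, #19 not counted).
Of those, in District East: #1, #2, #4 → 3.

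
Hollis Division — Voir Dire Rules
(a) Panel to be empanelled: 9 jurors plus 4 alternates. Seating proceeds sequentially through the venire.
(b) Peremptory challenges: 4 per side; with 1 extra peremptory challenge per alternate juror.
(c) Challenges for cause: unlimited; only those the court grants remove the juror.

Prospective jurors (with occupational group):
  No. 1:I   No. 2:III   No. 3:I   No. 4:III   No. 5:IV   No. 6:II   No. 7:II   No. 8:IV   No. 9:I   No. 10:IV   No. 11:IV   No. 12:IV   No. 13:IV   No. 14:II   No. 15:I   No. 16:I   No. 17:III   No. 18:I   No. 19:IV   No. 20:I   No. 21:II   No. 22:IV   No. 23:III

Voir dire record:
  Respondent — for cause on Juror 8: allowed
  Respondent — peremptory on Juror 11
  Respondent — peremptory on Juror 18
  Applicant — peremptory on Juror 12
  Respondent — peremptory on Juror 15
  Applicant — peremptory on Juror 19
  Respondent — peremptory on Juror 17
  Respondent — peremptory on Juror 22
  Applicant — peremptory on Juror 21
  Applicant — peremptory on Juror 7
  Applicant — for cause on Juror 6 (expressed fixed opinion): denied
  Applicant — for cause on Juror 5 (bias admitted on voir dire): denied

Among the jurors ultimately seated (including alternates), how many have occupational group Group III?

3

Removed: #7, #8, #11, #12, #15, #17, #18, #19, #21, #22.
Seated (13 incl. alternates): #1, #2, #3, #4, #5, #6, #9, #10, #13, #14, #16, #20, #23.
Of those, in Group III: #2, #4, #23 → 3.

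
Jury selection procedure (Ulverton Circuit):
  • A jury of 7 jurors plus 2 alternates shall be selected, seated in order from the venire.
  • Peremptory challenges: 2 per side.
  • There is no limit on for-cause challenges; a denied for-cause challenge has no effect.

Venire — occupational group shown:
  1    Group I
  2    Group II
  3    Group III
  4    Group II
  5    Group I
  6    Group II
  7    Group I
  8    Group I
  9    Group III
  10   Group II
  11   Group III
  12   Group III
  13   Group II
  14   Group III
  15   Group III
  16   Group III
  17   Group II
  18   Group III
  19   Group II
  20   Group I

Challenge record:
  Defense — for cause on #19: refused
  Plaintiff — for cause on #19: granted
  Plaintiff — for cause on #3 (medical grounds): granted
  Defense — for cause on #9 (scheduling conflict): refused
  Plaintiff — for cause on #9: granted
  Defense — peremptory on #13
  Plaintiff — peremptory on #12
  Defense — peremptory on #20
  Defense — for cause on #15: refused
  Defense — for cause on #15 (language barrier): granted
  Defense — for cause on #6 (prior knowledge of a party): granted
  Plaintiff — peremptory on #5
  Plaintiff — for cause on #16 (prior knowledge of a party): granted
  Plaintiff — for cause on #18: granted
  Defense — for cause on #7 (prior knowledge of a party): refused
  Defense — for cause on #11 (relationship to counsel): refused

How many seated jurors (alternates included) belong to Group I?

Removed: #3, #5, #6, #9, #12, #13, #15, #16, #18, #19, #20.
Seated (9 incl. alternates): #1, #2, #4, #7, #8, #10, #11, #14, #17.
Of those, in Group I: #1, #7, #8 → 3.

3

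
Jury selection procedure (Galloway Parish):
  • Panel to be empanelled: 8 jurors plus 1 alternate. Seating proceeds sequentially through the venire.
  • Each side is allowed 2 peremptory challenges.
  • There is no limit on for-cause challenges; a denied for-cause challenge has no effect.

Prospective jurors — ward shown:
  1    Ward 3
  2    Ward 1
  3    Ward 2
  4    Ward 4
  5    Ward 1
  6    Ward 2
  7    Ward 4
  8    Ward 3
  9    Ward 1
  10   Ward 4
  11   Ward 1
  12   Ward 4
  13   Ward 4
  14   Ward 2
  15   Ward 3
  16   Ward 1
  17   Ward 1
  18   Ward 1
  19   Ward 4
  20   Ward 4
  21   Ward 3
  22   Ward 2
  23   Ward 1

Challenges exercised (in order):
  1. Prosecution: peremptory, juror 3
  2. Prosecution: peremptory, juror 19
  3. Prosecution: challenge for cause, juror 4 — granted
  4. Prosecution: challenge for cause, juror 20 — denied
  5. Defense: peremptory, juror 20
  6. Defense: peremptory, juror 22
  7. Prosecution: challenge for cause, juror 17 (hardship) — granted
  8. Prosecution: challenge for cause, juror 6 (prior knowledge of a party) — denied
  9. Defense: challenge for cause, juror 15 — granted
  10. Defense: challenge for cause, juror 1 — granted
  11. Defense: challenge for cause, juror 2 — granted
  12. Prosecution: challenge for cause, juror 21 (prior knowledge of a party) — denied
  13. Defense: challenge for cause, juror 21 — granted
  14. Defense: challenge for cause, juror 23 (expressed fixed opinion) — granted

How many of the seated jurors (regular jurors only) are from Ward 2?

Removed: #1, #2, #3, #4, #15, #17, #19, #20, #21, #22, #23.
Seated jurors 1–8: #5, #6, #7, #8, #9, #10, #11, #12 (alternates #13 not counted).
Of those, in Ward 2: #6 → 1.

1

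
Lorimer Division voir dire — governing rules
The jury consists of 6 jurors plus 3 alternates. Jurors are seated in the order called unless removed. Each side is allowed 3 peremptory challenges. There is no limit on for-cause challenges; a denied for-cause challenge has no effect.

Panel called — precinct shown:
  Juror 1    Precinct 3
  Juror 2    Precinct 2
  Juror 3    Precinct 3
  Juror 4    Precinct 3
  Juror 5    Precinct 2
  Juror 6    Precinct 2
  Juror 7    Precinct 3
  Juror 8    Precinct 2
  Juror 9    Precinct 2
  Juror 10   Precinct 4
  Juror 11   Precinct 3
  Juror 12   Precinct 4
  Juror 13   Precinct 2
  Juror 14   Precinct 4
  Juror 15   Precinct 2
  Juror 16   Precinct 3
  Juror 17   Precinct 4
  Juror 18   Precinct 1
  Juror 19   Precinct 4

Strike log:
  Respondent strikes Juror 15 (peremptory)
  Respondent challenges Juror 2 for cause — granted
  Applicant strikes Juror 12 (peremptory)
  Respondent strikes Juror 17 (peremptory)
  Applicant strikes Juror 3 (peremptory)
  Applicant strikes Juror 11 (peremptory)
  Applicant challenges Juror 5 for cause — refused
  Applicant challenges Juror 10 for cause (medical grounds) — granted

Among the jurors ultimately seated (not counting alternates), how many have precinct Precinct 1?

Removed: #2, #3, #10, #11, #12, #15, #17.
Seated jurors 1–6: #1, #4, #5, #6, #7, #8 (alternates #9, #13, #14 not counted).
None of those are in Precinct 1 → 0.

0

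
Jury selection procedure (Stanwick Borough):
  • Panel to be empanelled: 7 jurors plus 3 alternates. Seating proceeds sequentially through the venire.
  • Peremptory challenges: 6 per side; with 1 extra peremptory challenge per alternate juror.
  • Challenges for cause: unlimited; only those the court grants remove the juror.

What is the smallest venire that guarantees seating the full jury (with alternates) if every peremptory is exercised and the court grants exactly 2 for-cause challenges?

Seats to fill: 7 + 3 alternates = 10.
Peremptories: 6 + 1×3 = 9 per side × 2 sides = 18.
For-cause removals: 2.
Minimum venire: 10 + 18 + 2 = 30.

30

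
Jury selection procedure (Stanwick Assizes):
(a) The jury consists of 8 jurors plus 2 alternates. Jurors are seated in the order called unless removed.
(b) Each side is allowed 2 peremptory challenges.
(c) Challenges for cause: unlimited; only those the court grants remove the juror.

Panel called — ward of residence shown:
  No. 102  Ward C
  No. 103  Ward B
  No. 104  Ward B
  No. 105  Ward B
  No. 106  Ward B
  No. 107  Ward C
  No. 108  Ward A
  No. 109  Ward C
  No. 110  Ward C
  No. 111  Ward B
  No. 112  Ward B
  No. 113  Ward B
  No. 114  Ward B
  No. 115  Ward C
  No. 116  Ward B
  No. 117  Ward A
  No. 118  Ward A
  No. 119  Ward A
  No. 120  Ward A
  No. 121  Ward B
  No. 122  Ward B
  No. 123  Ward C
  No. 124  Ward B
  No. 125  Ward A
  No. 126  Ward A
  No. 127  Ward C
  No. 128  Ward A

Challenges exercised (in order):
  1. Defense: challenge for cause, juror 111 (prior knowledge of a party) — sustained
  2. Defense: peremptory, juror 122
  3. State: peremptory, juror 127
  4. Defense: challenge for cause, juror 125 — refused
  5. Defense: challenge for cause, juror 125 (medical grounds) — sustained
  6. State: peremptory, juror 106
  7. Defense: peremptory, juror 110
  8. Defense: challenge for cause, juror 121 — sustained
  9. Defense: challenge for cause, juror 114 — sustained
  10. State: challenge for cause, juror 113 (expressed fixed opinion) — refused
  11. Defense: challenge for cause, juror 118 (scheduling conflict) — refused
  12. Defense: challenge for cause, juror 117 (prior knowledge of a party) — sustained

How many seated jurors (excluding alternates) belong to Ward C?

Removed: #106, #110, #111, #114, #117, #121, #122, #125, #127.
Seated jurors 1–8: #102, #103, #104, #105, #107, #108, #109, #112 (alternates #113, #115 not counted).
Of those, in Ward C: #102, #107, #109 → 3.

3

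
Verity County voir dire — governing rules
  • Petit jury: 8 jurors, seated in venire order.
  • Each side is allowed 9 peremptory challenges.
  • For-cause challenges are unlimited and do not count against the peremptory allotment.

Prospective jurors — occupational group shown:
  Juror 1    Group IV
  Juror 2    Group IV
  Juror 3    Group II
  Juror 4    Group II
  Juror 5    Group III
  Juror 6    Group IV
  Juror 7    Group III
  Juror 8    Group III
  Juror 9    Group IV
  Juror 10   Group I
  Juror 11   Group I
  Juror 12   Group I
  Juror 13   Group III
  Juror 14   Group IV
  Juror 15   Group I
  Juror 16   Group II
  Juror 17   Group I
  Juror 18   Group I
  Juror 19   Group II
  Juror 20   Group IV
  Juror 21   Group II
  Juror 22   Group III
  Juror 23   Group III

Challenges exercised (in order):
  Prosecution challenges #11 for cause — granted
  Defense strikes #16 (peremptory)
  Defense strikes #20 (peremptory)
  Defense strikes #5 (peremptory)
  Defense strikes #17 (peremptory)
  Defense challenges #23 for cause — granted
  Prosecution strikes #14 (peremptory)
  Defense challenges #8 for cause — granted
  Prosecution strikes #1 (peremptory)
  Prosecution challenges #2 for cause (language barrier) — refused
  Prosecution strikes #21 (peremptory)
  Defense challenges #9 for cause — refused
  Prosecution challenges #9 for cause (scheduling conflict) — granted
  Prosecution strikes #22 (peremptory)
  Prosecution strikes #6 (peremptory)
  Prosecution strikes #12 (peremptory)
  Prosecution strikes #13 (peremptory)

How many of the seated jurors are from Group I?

3

Removed: #1, #5, #6, #8, #9, #11, #12, #13, #14, #16, #17, #20, #21, #22, #23.
Seated jurors 1–8: #2, #3, #4, #7, #10, #15, #18, #19.
Of those, in Group I: #10, #15, #18 → 3.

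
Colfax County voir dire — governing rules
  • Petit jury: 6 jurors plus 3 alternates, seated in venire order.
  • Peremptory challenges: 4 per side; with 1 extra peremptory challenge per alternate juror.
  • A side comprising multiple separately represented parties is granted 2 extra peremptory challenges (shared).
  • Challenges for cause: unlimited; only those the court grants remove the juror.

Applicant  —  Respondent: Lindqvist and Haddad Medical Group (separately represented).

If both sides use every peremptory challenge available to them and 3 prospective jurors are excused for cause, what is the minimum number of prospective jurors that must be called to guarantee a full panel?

Seats to fill: 6 + 3 alternates = 9.
Peremptories — Applicant: 4 + 1×3 = 7; Respondent: 4 + 1×3 + 2 = 9; total 16.
For-cause removals: 3.
Minimum venire: 9 + 16 + 3 = 28.

28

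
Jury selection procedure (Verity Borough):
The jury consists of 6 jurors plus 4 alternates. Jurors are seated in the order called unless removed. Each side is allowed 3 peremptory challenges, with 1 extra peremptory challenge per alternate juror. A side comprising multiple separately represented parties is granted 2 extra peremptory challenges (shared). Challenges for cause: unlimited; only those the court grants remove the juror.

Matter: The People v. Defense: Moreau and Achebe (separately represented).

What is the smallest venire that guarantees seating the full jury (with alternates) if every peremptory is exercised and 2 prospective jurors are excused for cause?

Seats to fill: 6 + 4 alternates = 10.
Peremptories — The People: 3 + 1×4 = 7; Defense: 3 + 1×4 + 2 = 9; total 16.
For-cause removals: 2.
Minimum venire: 10 + 16 + 2 = 28.

28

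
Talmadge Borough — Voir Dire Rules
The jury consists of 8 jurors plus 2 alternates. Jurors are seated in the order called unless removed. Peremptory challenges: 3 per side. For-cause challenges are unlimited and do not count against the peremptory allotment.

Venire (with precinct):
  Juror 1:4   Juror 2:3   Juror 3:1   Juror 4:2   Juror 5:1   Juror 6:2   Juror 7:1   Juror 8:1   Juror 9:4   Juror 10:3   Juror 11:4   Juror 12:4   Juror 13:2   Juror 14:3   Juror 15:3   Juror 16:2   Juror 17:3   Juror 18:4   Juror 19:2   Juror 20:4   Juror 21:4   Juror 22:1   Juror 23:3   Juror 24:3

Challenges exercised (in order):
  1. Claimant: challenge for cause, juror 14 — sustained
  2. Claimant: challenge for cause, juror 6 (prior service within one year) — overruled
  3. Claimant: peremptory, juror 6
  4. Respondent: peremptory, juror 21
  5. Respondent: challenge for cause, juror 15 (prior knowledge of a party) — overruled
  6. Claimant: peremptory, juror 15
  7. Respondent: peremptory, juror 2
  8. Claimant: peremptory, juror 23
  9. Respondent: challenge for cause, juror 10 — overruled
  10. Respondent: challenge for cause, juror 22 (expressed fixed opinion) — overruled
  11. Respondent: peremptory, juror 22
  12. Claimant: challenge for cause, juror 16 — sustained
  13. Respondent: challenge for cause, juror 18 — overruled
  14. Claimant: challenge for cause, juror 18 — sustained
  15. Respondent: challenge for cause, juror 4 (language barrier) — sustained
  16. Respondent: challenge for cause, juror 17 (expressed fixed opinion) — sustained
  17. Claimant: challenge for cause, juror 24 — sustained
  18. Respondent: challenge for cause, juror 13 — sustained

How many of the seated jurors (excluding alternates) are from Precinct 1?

Removed: #2, #4, #6, #13, #14, #15, #16, #17, #18, #21, #22, #23, #24.
Seated jurors 1–8: #1, #3, #5, #7, #8, #9, #10, #11 (alternates #12, #19 not counted).
Of those, in Precinct 1: #3, #5, #7, #8 → 4.

4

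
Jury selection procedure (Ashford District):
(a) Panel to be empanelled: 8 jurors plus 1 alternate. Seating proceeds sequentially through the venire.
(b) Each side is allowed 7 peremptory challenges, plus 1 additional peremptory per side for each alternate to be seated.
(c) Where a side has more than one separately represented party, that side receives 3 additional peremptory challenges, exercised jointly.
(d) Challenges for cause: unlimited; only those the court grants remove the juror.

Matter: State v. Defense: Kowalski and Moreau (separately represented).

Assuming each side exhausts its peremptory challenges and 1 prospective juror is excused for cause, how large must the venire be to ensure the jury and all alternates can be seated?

Seats to fill: 8 + 1 alternates = 9.
Peremptories — State: 7 + 1×1 = 8; Defense: 7 + 1×1 + 3 = 11; total 19.
For-cause removals: 1.
Minimum venire: 9 + 19 + 1 = 29.

29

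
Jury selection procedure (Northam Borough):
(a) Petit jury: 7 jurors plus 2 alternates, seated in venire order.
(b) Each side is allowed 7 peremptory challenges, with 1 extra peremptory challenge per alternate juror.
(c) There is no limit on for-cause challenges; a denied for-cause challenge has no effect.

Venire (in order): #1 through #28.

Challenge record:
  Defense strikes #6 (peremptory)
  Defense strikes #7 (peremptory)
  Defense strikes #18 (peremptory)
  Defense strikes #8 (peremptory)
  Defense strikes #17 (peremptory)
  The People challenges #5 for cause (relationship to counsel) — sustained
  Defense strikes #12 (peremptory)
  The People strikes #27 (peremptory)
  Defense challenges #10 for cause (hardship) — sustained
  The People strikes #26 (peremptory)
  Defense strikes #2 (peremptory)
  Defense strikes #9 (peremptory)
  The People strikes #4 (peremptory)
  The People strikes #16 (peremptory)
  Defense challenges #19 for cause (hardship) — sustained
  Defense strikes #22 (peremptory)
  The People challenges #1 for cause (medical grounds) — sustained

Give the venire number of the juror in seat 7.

21

Removed: #1, #2, #4, #5, #6, #7, #8, #9, #10, #12, #16, #17, #18, #19, #22, #26, #27.
Seating in order: seats 1–7 → #3, #11, #13, #14, #15, #20, #21; alternates → #23, #24.
So seat 7 is #21.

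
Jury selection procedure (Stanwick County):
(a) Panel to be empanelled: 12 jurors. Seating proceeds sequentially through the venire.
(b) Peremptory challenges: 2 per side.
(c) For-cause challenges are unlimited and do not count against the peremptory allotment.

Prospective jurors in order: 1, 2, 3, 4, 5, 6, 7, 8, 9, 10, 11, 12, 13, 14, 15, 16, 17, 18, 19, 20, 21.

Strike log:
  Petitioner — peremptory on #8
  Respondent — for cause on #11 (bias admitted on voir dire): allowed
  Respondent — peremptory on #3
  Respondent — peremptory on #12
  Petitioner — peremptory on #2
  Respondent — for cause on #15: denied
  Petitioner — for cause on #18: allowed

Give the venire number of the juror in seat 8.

13

Removed: #2, #3, #8, #11, #12, #18. (#15 stays — for-cause denied.)
Seating in order: seats 1–12 → #1, #4, #5, #6, #7, #9, #10, #13, #14, #15, #16, #17.
So seat 8 is #13.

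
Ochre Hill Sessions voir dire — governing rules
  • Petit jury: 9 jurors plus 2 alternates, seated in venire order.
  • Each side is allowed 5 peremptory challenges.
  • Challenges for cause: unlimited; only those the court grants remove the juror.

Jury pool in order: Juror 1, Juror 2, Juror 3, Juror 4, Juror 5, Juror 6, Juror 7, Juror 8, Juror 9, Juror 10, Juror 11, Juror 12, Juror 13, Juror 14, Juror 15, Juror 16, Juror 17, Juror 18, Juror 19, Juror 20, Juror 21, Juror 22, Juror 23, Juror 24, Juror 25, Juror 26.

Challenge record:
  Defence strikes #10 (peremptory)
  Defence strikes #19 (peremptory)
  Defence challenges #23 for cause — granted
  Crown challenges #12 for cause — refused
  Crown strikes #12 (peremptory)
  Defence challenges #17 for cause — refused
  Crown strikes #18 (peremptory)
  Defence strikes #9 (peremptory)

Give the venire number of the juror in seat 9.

Removed: #9, #10, #12, #18, #19, #23. (#17 stays — for-cause denied.)
Seating in order: seats 1–9 → #1, #2, #3, #4, #5, #6, #7, #8, #11; alternates → #13, #14.
So seat 9 is #11.

11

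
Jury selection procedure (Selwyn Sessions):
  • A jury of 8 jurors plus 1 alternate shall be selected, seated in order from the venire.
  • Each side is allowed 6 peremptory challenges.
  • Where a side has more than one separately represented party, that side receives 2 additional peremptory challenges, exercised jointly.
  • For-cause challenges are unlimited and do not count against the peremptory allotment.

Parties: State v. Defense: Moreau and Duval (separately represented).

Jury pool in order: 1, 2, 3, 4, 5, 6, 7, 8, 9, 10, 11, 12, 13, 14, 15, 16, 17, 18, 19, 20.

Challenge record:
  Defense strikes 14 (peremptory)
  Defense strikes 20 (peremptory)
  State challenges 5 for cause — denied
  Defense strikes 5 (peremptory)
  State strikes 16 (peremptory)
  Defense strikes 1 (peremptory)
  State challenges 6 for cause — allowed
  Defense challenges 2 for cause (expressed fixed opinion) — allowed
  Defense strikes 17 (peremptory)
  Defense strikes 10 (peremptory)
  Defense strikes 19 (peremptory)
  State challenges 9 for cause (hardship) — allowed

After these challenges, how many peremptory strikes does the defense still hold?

Defense allotment: 6 base + 2 multi-party = 8.
Defense peremptories used: #14, #20, #5, #1, #17, #10, #19 — 7 (the for-cause on #2 doesn't count).
Remaining: 8 − 7 = 1.

1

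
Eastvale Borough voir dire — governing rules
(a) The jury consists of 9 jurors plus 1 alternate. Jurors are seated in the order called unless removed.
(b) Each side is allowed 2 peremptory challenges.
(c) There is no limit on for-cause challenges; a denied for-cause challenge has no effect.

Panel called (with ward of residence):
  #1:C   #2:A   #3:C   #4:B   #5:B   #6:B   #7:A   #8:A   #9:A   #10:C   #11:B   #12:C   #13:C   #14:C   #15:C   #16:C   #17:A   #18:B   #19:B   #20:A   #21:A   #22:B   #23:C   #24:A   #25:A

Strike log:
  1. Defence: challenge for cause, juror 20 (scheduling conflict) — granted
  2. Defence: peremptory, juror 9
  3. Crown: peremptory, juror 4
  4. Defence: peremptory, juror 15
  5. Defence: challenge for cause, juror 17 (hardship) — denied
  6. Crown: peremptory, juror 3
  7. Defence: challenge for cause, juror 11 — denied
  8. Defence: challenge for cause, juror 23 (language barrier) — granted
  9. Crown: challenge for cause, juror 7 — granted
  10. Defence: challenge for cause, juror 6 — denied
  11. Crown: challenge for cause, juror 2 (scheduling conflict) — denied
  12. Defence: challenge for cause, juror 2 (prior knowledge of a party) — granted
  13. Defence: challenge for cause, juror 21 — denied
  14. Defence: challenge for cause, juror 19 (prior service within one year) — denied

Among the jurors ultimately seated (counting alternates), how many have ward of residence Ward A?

1

Removed: #2, #3, #4, #7, #9, #15, #20, #23.
Seated (10 incl. alternates): #1, #5, #6, #8, #10, #11, #12, #13, #14, #16.
Of those, in Ward A: #8 → 1.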